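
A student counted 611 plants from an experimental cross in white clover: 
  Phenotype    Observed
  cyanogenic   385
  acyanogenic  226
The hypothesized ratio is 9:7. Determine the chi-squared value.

Total ratio parts = 16. Expected numbers out of 611:
  cyanogenic: 611 × 9/16 = 343.6875
  acyanogenic: 611 × 7/16 = 267.3125
χ² = Σ (O − E)² / E
  cyanogenic: (385 − 343.6875)² / 343.6875 = 4.9659
  acyanogenic: (226 − 267.3125)² / 267.3125 = 6.3847
χ² = 4.9659 + 6.3847 = 11.3506 ≈ 11.351

11.351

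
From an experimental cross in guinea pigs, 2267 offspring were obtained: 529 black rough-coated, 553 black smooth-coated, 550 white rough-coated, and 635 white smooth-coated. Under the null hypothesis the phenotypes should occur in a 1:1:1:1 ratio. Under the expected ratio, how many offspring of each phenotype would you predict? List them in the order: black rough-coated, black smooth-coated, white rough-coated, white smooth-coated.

566.75, 566.75, 566.75, 566.75

Total ratio parts = 4. Expected numbers out of 2267:
  black rough-coated: 2267 × 1/4 = 566.75
  black smooth-coated: 2267 × 1/4 = 566.75
  white rough-coated: 2267 × 1/4 = 566.75
  white smooth-coated: 2267 × 1/4 = 566.75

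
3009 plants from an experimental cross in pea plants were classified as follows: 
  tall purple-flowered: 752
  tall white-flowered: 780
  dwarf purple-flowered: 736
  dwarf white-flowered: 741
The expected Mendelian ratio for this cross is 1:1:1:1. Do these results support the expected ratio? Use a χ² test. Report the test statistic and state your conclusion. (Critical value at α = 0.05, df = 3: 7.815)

1.543; consistent

Total ratio parts = 4. Expected numbers out of 3009:
  tall purple-flowered: 3009 × 1/4 = 752.25
  tall white-flowered: 3009 × 1/4 = 752.25
  dwarf purple-flowered: 3009 × 1/4 = 752.25
  dwarf white-flowered: 3009 × 1/4 = 752.25
χ² = Σ (O − E)² / E
  tall purple-flowered: (752 − 752.25)² / 752.25 = 0.0001
  tall white-flowered: (780 − 752.25)² / 752.25 = 1.0237
  dwarf purple-flowered: (736 − 752.25)² / 752.25 = 0.3510
  dwarf white-flowered: (741 − 752.25)² / 752.25 = 0.1682
χ² = 0.0001 + 1.0237 + 0.3510 + 0.1682 = 1.543
Degrees of freedom = 4 − 1 = 3; critical value at α = 0.05 is 7.815.
Since 1.543 < 7.815, we fail to reject the null hypothesis — the data are consistent with the 1:1:1:1 ratio.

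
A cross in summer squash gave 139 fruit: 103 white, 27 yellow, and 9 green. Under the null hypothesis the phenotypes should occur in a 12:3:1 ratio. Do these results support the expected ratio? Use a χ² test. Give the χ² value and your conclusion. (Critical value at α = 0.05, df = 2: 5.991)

Total ratio parts = 16. Expected numbers out of 139:
  white: 139 × 12/16 = 104.25
  yellow: 139 × 3/16 = 26.0625
  green: 139 × 1/16 = 8.6875
χ² = Σ (O − E)² / E
  white: (103 − 104.25)² / 104.25 = 0.0150
  yellow: (27 − 26.0625)² / 26.0625 = 0.0337
  green: (9 − 8.6875)² / 8.6875 = 0.0112
χ² = 0.0150 + 0.0337 + 0.0112 = 0.0599 ≈ 0.060
Degrees of freedom = 3 − 1 = 2; critical value at α = 0.05 is 5.991.
Since 0.060 < 5.991, we fail to reject the null hypothesis — the data are consistent with the 12:3:1 ratio.

0.060; consistent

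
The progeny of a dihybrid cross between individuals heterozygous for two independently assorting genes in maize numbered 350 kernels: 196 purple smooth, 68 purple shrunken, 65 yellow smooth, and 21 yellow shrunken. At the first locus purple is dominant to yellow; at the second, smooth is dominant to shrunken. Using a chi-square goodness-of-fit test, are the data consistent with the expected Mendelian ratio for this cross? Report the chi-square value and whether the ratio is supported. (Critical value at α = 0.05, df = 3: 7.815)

0.131; consistent

A dihybrid F₂ with independent assortment and complete dominance at both loci gives a 9:3:3:1 phenotypic ratio.
Under the 9:3:3:1 hypothesis (Σ ratio = 16, N = 350):
  purple smooth: 350 × 9/16 = 196.875
  purple shrunken: 350 × 3/16 = 65.625
  yellow smooth: 350 × 3/16 = 65.625
  yellow shrunken: 350 × 1/16 = 21.875
χ² = Σ (O − E)² / E
  purple smooth: (196 − 196.875)² / 196.875 = 0.0039
  purple shrunken: (68 − 65.625)² / 65.625 = 0.0860
  yellow smooth: (65 − 65.625)² / 65.625 = 0.0060
  yellow shrunken: (21 − 21.875)² / 21.875 = 0.0350
χ² = 0.0039 + 0.0860 + 0.0060 + 0.0350 = 0.1309 ≈ 0.131
Degrees of freedom = 4 − 1 = 3; critical value at α = 0.05 is 7.815.
Since 0.131 < 7.815, we fail to reject the null hypothesis — the data are consistent with the 9:3:3:1 ratio.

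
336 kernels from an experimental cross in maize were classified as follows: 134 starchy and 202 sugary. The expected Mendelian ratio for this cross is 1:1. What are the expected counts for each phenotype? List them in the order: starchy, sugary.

Under the 1:1 hypothesis (Σ ratio = 2, N = 336):
  starchy: 336 × 1/2 = 168
  sugary: 336 × 1/2 = 168

168, 168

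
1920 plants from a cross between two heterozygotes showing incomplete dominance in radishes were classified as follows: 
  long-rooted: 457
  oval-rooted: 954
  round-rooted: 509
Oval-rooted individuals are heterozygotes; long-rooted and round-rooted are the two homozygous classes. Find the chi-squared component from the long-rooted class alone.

With incomplete dominance, a heterozygote × heterozygote cross gives a 1:2:1 phenotypic ratio.
The 1:2:1 ratio has 4 parts, so with N = 1920 the expected counts are:
  long-rooted: 1920 × 1/4 = 480
  oval-rooted: 1920 × 2/4 = 960
  round-rooted: 1920 × 1/4 = 480
Contribution of long-rooted: (457 − 480)² / 480 = 1.1021

1.102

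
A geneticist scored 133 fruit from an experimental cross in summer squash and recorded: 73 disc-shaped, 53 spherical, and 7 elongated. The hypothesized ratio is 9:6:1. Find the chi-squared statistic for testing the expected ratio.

0.447

Under the 9:6:1 hypothesis (Σ ratio = 16, N = 133):
  disc-shaped: 133 × 9/16 = 74.8125
  spherical: 133 × 6/16 = 49.875
  elongated: 133 × 1/16 = 8.3125
χ² = Σ (O − E)² / E
  disc-shaped: (73 − 74.8125)² / 74.8125 = 0.0439
  spherical: (53 − 49.875)² / 49.875 = 0.1958
  elongated: (7 − 8.3125)² / 8.3125 = 0.2072
χ² = 0.0439 + 0.1958 + 0.2072 = 0.4469 ≈ 0.447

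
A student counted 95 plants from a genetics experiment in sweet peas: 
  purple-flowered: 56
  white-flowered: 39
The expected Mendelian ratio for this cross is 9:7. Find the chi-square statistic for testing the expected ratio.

0.281

Expected counts for N = 95 under a 9:7 ratio (total parts = 16):
  purple-flowered: 95 × 9/16 = 53.4375
  white-flowered: 95 × 7/16 = 41.5625
χ² = Σ (O − E)² / E
  purple-flowered: (56 − 53.4375)² / 53.4375 = 0.1229
  white-flowered: (39 − 41.5625)² / 41.5625 = 0.1580
χ² = 0.1229 + 0.1580 = 0.2809 ≈ 0.281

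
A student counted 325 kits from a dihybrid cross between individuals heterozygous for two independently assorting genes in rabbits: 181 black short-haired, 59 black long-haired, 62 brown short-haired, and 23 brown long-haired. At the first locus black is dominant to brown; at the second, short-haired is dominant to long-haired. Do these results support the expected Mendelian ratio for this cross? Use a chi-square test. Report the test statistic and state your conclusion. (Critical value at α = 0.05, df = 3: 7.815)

0.454; consistent

A dihybrid F₂ with independent assortment and complete dominance at both loci gives a 9:3:3:1 phenotypic ratio.
The 9:3:3:1 ratio has 16 parts, so with N = 325 the expected counts are:
  black short-haired: 325 × 9/16 = 182.8125
  black long-haired: 325 × 3/16 = 60.9375
  brown short-haired: 325 × 3/16 = 60.9375
  brown long-haired: 325 × 1/16 = 20.3125
χ² = Σ (O − E)² / E
  black short-haired: (181 − 182.8125)² / 182.8125 = 0.0180
  black long-haired: (59 − 60.9375)² / 60.9375 = 0.0616
  brown short-haired: (62 − 60.9375)² / 60.9375 = 0.0185
  brown long-haired: (23 − 20.3125)² / 20.3125 = 0.3556
χ² = 0.0180 + 0.0616 + 0.0185 + 0.3556 = 0.4537 ≈ 0.454
Degrees of freedom = 4 − 1 = 3; critical value at α = 0.05 is 7.815.
Since 0.454 < 7.815, we fail to reject the null hypothesis — the data are consistent with the 9:3:3:1 ratio.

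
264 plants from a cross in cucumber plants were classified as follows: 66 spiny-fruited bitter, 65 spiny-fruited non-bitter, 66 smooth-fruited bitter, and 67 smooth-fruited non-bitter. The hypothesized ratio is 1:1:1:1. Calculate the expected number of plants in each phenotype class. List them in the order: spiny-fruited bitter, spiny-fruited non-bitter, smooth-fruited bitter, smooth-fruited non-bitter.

66, 66, 66, 66

The 1:1:1:1 ratio has 4 parts, so with N = 264 the expected counts are:
  spiny-fruited bitter: 264 × 1/4 = 66
  spiny-fruited non-bitter: 264 × 1/4 = 66
  smooth-fruited bitter: 264 × 1/4 = 66
  smooth-fruited non-bitter: 264 × 1/4 = 66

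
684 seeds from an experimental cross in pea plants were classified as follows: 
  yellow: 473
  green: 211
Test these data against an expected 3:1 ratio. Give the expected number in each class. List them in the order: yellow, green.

Expected counts for N = 684 under a 3:1 ratio (total parts = 4):
  yellow: 684 × 3/4 = 513
  green: 684 × 1/4 = 171

513, 171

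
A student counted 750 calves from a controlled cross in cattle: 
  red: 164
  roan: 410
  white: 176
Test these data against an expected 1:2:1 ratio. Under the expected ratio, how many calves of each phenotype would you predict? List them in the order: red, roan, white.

Under the 1:2:1 hypothesis (Σ ratio = 4, N = 750):
  red: 750 × 1/4 = 187.5
  roan: 750 × 2/4 = 375
  white: 750 × 1/4 = 187.5

187.5, 375, 187.5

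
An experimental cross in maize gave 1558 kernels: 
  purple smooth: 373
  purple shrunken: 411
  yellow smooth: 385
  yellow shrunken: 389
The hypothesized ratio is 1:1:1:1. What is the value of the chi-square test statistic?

Expected counts for N = 1558 under a 1:1:1:1 ratio (total parts = 4):
  purple smooth: 1558 × 1/4 = 389.5
  purple shrunken: 1558 × 1/4 = 389.5
  yellow smooth: 1558 × 1/4 = 389.5
  yellow shrunken: 1558 × 1/4 = 389.5
χ² = Σ (O − E)² / E
  purple smooth: (373 − 389.5)² / 389.5 = 0.6990
  purple shrunken: (411 − 389.5)² / 389.5 = 1.1868
  yellow smooth: (385 − 389.5)² / 389.5 = 0.0520
  yellow shrunken: (389 − 389.5)² / 389.5 = 0.0006
χ² = 0.6990 + 1.1868 + 0.0520 + 0.0006 = 1.9384 ≈ 1.938

1.938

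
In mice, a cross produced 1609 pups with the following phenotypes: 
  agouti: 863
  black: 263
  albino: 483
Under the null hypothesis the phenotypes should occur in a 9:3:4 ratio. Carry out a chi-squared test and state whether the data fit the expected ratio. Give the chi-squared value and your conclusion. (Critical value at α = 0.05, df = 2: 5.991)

Under the 9:3:4 hypothesis (Σ ratio = 16, N = 1609):
  agouti: 1609 × 9/16 = 905.0625
  black: 1609 × 3/16 = 301.6875
  albino: 1609 × 4/16 = 402.25
χ² = Σ (O − E)² / E
  agouti: (863 − 905.0625)² / 905.0625 = 1.9548
  black: (263 − 301.6875)² / 301.6875 = 4.9612
  albino: (483 − 402.25)² / 402.25 = 16.2102
χ² = 1.9548 + 4.9612 + 16.2102 = 23.1262 ≈ 23.126
Degrees of freedom = 3 − 1 = 2; critical value at α = 0.05 is 5.991.
Since 23.126 > 5.991, we reject the null hypothesis — the data do not fit the 9:3:4 ratio.

23.126; not consistent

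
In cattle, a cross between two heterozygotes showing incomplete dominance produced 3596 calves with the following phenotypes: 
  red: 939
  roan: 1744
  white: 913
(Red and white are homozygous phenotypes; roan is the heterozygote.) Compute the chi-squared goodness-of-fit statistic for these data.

3.620

With incomplete dominance, a heterozygote × heterozygote cross gives a 1:2:1 phenotypic ratio.
Expected counts for N = 3596 under a 1:2:1 ratio (total parts = 4):
  red: 3596 × 1/4 = 899
  roan: 3596 × 2/4 = 1798
  white: 3596 × 1/4 = 899
χ² = Σ (O − E)² / E
  red: (939 − 899)² / 899 = 1.7798
  roan: (1744 − 1798)² / 1798 = 1.6218
  white: (913 − 899)² / 899 = 0.2180
χ² = 1.7798 + 1.6218 + 0.2180 = 3.6196 ≈ 3.620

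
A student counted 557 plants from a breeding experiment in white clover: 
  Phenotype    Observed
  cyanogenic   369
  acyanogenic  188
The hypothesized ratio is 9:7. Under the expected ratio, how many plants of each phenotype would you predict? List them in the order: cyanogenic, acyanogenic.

Under the 9:7 hypothesis (Σ ratio = 16, N = 557):
  cyanogenic: 557 × 9/16 = 313.3125
  acyanogenic: 557 × 7/16 = 243.6875

313.3125, 243.6875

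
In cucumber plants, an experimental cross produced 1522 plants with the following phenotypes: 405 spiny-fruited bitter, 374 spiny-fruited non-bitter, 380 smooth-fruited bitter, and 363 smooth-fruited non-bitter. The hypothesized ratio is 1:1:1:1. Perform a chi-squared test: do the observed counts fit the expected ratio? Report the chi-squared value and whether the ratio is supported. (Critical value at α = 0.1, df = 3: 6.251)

Under the 1:1:1:1 hypothesis (Σ ratio = 4, N = 1522):
  spiny-fruited bitter: 1522 × 1/4 = 380.5
  spiny-fruited non-bitter: 1522 × 1/4 = 380.5
  smooth-fruited bitter: 1522 × 1/4 = 380.5
  smooth-fruited non-bitter: 1522 × 1/4 = 380.5
χ² = Σ (O − E)² / E
  spiny-fruited bitter: (405 − 380.5)² / 380.5 = 1.5775
  spiny-fruited non-bitter: (374 − 380.5)² / 380.5 = 0.1110
  smooth-fruited bitter: (380 − 380.5)² / 380.5 = 0.0007
  smooth-fruited non-bitter: (363 − 380.5)² / 380.5 = 0.8049
χ² = 1.5775 + 0.1110 + 0.0007 + 0.8049 = 2.4941 ≈ 2.494
Degrees of freedom = 4 − 1 = 3; critical value at α = 0.1 is 6.251.
Since 2.494 < 6.251, we fail to reject the null hypothesis — the data are consistent with the 1:1:1:1 ratio.

2.494; consistent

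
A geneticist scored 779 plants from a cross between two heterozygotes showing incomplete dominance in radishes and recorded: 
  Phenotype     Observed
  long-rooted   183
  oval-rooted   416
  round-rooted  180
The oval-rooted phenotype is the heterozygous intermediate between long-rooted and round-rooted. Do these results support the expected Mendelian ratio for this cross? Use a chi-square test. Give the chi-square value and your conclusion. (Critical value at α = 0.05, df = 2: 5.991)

3.629; consistent

With incomplete dominance, a heterozygote × heterozygote cross gives a 1:2:1 phenotypic ratio.
The 1:2:1 ratio has 4 parts, so with N = 779 the expected counts are:
  long-rooted: 779 × 1/4 = 194.75
  oval-rooted: 779 × 2/4 = 389.5
  round-rooted: 779 × 1/4 = 194.75
χ² = Σ (O − E)² / E
  long-rooted: (183 − 194.75)² / 194.75 = 0.7089
  oval-rooted: (416 − 389.5)² / 389.5 = 1.8030
  round-rooted: (180 − 194.75)² / 194.75 = 1.1171
χ² = 0.7089 + 1.8030 + 1.1171 = 3.629
Degrees of freedom = 3 − 1 = 2; critical value at α = 0.05 is 5.991.
Since 3.629 < 5.991, we fail to reject the null hypothesis — the data are consistent with the 1:2:1 ratio.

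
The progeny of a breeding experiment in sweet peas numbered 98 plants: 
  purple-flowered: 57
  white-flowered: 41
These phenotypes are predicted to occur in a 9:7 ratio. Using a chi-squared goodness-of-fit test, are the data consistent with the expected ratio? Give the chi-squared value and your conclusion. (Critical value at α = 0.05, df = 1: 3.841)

0.146; consistent

The 9:7 ratio has 16 parts, so with N = 98 the expected counts are:
  purple-flowered: 98 × 9/16 = 55.125
  white-flowered: 98 × 7/16 = 42.875
χ² = Σ (O − E)² / E
  purple-flowered: (57 − 55.125)² / 55.125 = 0.0638
  white-flowered: (41 − 42.875)² / 42.875 = 0.0820
χ² = 0.0638 + 0.0820 = 0.1458 ≈ 0.146
Degrees of freedom = 2 − 1 = 1; critical value at α = 0.05 is 3.841.
Since 0.146 < 3.841, we fail to reject the null hypothesis — the data are consistent with the 9:7 ratio.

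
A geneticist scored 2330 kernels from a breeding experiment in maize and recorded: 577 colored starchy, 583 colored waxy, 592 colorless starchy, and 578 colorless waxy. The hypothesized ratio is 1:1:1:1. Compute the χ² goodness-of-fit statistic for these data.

The 1:1:1:1 ratio has 4 parts, so with N = 2330 the expected counts are:
  colored starchy: 2330 × 1/4 = 582.5
  colored waxy: 2330 × 1/4 = 582.5
  colorless starchy: 2330 × 1/4 = 582.5
  colorless waxy: 2330 × 1/4 = 582.5
χ² = Σ (O − E)² / E
  colored starchy: (577 − 582.5)² / 582.5 = 0.0519
  colored waxy: (583 − 582.5)² / 582.5 = 0.0004
  colorless starchy: (592 − 582.5)² / 582.5 = 0.1549
  colorless waxy: (578 − 582.5)² / 582.5 = 0.0348
χ² = 0.0519 + 0.0004 + 0.1549 + 0.0348 = 0.242

0.242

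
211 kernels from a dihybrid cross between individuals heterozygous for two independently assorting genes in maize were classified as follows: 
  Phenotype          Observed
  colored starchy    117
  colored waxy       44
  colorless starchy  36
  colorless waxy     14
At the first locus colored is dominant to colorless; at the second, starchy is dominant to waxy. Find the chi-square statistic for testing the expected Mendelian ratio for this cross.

A dihybrid F₂ with independent assortment and complete dominance at both loci gives a 9:3:3:1 phenotypic ratio.
Under the 9:3:3:1 hypothesis (Σ ratio = 16, N = 211):
  colored starchy: 211 × 9/16 = 118.6875
  colored waxy: 211 × 3/16 = 39.5625
  colorless starchy: 211 × 3/16 = 39.5625
  colorless waxy: 211 × 1/16 = 13.1875
χ² = Σ (O − E)² / E
  colored starchy: (117 − 118.6875)² / 118.6875 = 0.0240
  colored waxy: (44 − 39.5625)² / 39.5625 = 0.4977
  colorless starchy: (36 − 39.5625)² / 39.5625 = 0.3208
  colorless waxy: (14 − 13.1875)² / 13.1875 = 0.0501
χ² = 0.0240 + 0.4977 + 0.3208 + 0.0501 = 0.8926 ≈ 0.893

0.893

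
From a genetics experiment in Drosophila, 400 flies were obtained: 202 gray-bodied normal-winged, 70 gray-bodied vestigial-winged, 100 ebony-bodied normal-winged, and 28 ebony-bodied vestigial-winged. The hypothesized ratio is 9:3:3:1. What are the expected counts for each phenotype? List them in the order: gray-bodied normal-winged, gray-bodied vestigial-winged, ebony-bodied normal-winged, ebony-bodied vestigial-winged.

Expected counts for N = 400 under a 9:3:3:1 ratio (total parts = 16):
  gray-bodied normal-winged: 400 × 9/16 = 225
  gray-bodied vestigial-winged: 400 × 3/16 = 75
  ebony-bodied normal-winged: 400 × 3/16 = 75
  ebony-bodied vestigial-winged: 400 × 1/16 = 25

225, 75, 75, 25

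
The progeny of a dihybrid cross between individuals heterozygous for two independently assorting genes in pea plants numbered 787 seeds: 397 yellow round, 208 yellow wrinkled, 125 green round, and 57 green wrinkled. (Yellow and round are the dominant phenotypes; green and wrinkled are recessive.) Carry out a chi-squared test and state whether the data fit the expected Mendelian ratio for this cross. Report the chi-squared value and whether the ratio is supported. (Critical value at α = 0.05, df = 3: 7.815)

A dihybrid F₂ with independent assortment and complete dominance at both loci gives a 9:3:3:1 phenotypic ratio.
The 9:3:3:1 ratio has 16 parts, so with N = 787 the expected counts are:
  yellow round: 787 × 9/16 = 442.6875
  yellow wrinkled: 787 × 3/16 = 147.5625
  green round: 787 × 3/16 = 147.5625
  green wrinkled: 787 × 1/16 = 49.1875
χ² = Σ (O − E)² / E
  yellow round: (397 − 442.6875)² / 442.6875 = 4.7152
  yellow wrinkled: (208 − 147.5625)² / 147.5625 = 24.7535
  green round: (125 − 147.5625)² / 147.5625 = 3.4498
  green wrinkled: (57 − 49.1875)² / 49.1875 = 1.2409
χ² = 4.7152 + 24.7535 + 3.4498 + 1.2409 = 34.1594 ≈ 34.159
Degrees of freedom = 4 − 1 = 3; critical value at α = 0.05 is 7.815.
Since 34.159 > 7.815, we reject the null hypothesis — the data do not fit the 9:3:3:1 ratio.

34.159; not consistent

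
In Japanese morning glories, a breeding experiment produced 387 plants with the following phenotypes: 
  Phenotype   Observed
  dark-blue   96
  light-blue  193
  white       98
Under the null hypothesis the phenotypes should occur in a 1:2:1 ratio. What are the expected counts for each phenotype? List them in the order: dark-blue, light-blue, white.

Total ratio parts = 4. Expected numbers out of 387:
  dark-blue: 387 × 1/4 = 96.75
  light-blue: 387 × 2/4 = 193.5
  white: 387 × 1/4 = 96.75

96.75, 193.5, 96.75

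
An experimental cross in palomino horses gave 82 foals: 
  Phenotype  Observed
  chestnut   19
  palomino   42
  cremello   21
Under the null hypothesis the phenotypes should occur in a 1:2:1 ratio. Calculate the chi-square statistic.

Total ratio parts = 4. Expected numbers out of 82:
  chestnut: 82 × 1/4 = 20.5
  palomino: 82 × 2/4 = 41
  cremello: 82 × 1/4 = 20.5
χ² = Σ (O − E)² / E
  chestnut: (19 − 20.5)² / 20.5 = 0.1098
  palomino: (42 − 41)² / 41 = 0.0244
  cremello: (21 − 20.5)² / 20.5 = 0.0122
χ² = 0.1098 + 0.0244 + 0.0122 = 0.1464 ≈ 0.146

0.146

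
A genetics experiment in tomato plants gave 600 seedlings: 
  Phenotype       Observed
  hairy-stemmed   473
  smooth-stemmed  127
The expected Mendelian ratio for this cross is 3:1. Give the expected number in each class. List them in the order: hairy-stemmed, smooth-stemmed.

450, 150

Under the 3:1 hypothesis (Σ ratio = 4, N = 600):
  hairy-stemmed: 600 × 3/4 = 450
  smooth-stemmed: 600 × 1/4 = 150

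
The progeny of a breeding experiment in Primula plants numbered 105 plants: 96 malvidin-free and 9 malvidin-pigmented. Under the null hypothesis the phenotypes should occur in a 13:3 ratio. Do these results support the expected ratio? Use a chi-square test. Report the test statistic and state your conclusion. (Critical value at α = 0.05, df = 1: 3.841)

Expected counts for N = 105 under a 13:3 ratio (total parts = 16):
  malvidin-free: 105 × 13/16 = 85.3125
  malvidin-pigmented: 105 × 3/16 = 19.6875
χ² = Σ (O − E)² / E
  malvidin-free: (96 − 85.3125)² / 85.3125 = 1.3389
  malvidin-pigmented: (9 − 19.6875)² / 19.6875 = 5.8018
χ² = 1.3389 + 5.8018 = 7.1407 ≈ 7.141
Degrees of freedom = 2 − 1 = 1; critical value at α = 0.05 is 3.841.
Since 7.141 > 3.841, we reject the null hypothesis — the data do not fit the 13:3 ratio.

7.141; not consistent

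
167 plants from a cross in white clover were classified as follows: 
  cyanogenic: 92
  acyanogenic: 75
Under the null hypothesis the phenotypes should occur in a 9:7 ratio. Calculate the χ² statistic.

Under the 9:7 hypothesis (Σ ratio = 16, N = 167):
  cyanogenic: 167 × 9/16 = 93.9375
  acyanogenic: 167 × 7/16 = 73.0625
χ² = Σ (O − E)² / E
  cyanogenic: (92 − 93.9375)² / 93.9375 = 0.0400
  acyanogenic: (75 − 73.0625)² / 73.0625 = 0.0514
χ² = 0.0400 + 0.0514 = 0.0914 ≈ 0.091

0.091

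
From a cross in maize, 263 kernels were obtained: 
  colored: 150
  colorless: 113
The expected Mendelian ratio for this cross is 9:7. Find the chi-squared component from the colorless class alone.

Expected counts for N = 263 under a 9:7 ratio (total parts = 16):
  colored: 263 × 9/16 = 147.9375
  colorless: 263 × 7/16 = 115.0625
Contribution of colorless: (113 − 115.0625)² / 115.0625 = 0.0370

0.037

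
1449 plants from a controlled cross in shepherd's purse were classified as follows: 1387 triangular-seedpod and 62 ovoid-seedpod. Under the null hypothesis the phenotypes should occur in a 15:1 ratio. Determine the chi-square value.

Expected counts for N = 1449 under a 15:1 ratio (total parts = 16):
  triangular-seedpod: 1449 × 15/16 = 1358.4375
  ovoid-seedpod: 1449 × 1/16 = 90.5625
χ² = Σ (O − E)² / E
  triangular-seedpod: (1387 − 1358.4375)² / 1358.4375 = 0.6006
  ovoid-seedpod: (62 − 90.5625)² / 90.5625 = 9.0083
χ² = 0.6006 + 9.0083 = 9.6089 ≈ 9.609

9.609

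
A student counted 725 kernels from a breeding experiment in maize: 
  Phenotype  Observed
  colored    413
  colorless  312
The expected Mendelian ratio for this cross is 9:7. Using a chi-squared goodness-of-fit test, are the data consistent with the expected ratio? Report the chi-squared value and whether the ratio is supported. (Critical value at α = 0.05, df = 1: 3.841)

Expected counts for N = 725 under a 9:7 ratio (total parts = 16):
  colored: 725 × 9/16 = 407.8125
  colorless: 725 × 7/16 = 317.1875
χ² = Σ (O − E)² / E
  colored: (413 − 407.8125)² / 407.8125 = 0.0660
  colorless: (312 − 317.1875)² / 317.1875 = 0.0848
χ² = 0.0660 + 0.0848 = 0.1508 ≈ 0.151
Degrees of freedom = 2 − 1 = 1; critical value at α = 0.05 is 3.841.
Since 0.151 < 3.841, we fail to reject the null hypothesis — the data are consistent with the 9:7 ratio.

0.151; consistent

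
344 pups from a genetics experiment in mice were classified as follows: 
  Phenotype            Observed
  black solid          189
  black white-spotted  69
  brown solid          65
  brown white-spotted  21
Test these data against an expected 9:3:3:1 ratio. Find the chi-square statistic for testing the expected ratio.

Under the 9:3:3:1 hypothesis (Σ ratio = 16, N = 344):
  black solid: 344 × 9/16 = 193.5
  black white-spotted: 344 × 3/16 = 64.5
  brown solid: 344 × 3/16 = 64.5
  brown white-spotted: 344 × 1/16 = 21.5
χ² = Σ (O − E)² / E
  black solid: (189 − 193.5)² / 193.5 = 0.1047
  black white-spotted: (69 − 64.5)² / 64.5 = 0.3140
  brown solid: (65 − 64.5)² / 64.5 = 0.0039
  brown white-spotted: (21 − 21.5)² / 21.5 = 0.0116
χ² = 0.1047 + 0.3140 + 0.0039 + 0.0116 = 0.4342 ≈ 0.434

0.434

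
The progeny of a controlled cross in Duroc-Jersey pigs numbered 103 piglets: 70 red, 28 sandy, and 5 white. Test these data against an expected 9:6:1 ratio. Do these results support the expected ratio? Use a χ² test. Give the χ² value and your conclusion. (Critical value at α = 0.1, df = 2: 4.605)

5.755; not consistent

Under the 9:6:1 hypothesis (Σ ratio = 16, N = 103):
  red: 103 × 9/16 = 57.9375
  sandy: 103 × 6/16 = 38.625
  white: 103 × 1/16 = 6.4375
χ² = Σ (O − E)² / E
  red: (70 − 57.9375)² / 57.9375 = 2.5114
  sandy: (28 − 38.625)² / 38.625 = 2.9227
  white: (5 − 6.4375)² / 6.4375 = 0.3210
χ² = 2.5114 + 2.9227 + 0.3210 = 5.7551 ≈ 5.755
Degrees of freedom = 3 − 1 = 2; critical value at α = 0.1 is 4.605.
Since 5.755 > 4.605, we reject the null hypothesis — the data do not fit the 9:6:1 ratio.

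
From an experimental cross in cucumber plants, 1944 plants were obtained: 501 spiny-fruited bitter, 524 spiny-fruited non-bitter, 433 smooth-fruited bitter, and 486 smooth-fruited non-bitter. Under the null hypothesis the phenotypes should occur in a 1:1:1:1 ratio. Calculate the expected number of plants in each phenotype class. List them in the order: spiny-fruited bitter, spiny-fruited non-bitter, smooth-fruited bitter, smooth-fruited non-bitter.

Under the 1:1:1:1 hypothesis (Σ ratio = 4, N = 1944):
  spiny-fruited bitter: 1944 × 1/4 = 486
  spiny-fruited non-bitter: 1944 × 1/4 = 486
  smooth-fruited bitter: 1944 × 1/4 = 486
  smooth-fruited non-bitter: 1944 × 1/4 = 486

486, 486, 486, 486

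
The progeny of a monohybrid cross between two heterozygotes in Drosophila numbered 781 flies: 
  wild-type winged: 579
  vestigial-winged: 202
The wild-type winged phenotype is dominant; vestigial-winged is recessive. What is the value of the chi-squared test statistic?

For a monohybrid cross between heterozygotes with complete dominance, the expected phenotypic ratio is 3:1.
The 3:1 ratio has 4 parts, so with N = 781 the expected counts are:
  wild-type winged: 781 × 3/4 = 585.75
  vestigial-winged: 781 × 1/4 = 195.25
χ² = Σ (O − E)² / E
  wild-type winged: (579 − 585.75)² / 585.75 = 0.0778
  vestigial-winged: (202 − 195.25)² / 195.25 = 0.2334
χ² = 0.0778 + 0.2334 = 0.3112 ≈ 0.311

0.311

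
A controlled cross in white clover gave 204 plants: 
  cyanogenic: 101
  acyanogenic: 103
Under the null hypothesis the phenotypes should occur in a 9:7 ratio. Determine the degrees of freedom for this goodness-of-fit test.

1

A goodness-of-fit test with 2 phenotype classes has df = 2 − 1 = 1.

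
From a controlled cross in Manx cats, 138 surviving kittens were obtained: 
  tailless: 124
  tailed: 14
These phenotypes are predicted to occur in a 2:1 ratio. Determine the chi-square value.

Total ratio parts = 3. Expected numbers out of 138:
  tailless: 138 × 2/3 = 92
  tailed: 138 × 1/3 = 46
χ² = Σ (O − E)² / E
  tailless: (124 − 92)² / 92 = 11.1304
  tailed: (14 − 46)² / 46 = 22.2609
χ² = 11.1304 + 22.2609 = 33.3913 ≈ 33.391

33.391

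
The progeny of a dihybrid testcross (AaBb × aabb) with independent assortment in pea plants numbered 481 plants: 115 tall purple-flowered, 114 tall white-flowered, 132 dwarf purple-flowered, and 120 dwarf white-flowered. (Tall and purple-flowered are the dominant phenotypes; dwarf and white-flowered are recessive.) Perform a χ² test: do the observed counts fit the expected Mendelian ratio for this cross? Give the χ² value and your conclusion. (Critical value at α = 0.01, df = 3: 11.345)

1.703; consistent

A dihybrid testcross with independent assortment gives a 1:1:1:1 ratio.
Total ratio parts = 4. Expected numbers out of 481:
  tall purple-flowered: 481 × 1/4 = 120.25
  tall white-flowered: 481 × 1/4 = 120.25
  dwarf purple-flowered: 481 × 1/4 = 120.25
  dwarf white-flowered: 481 × 1/4 = 120.25
χ² = Σ (O − E)² / E
  tall purple-flowered: (115 − 120.25)² / 120.25 = 0.2292
  tall white-flowered: (114 − 120.25)² / 120.25 = 0.3248
  dwarf purple-flowered: (132 − 120.25)² / 120.25 = 1.1481
  dwarf white-flowered: (120 − 120.25)² / 120.25 = 0.0005
χ² = 0.2292 + 0.3248 + 1.1481 + 0.0005 = 1.7026 ≈ 1.703
Degrees of freedom = 4 − 1 = 3; critical value at α = 0.01 is 11.345.
Since 1.703 < 11.345, we fail to reject the null hypothesis — the data are consistent with the 1:1:1:1 ratio.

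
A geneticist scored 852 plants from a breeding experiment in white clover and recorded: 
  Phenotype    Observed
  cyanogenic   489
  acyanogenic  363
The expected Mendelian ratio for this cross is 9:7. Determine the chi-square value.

0.453

Total ratio parts = 16. Expected numbers out of 852:
  cyanogenic: 852 × 9/16 = 479.25
  acyanogenic: 852 × 7/16 = 372.75
χ² = Σ (O − E)² / E
  cyanogenic: (489 − 479.25)² / 479.25 = 0.1984
  acyanogenic: (363 − 372.75)² / 372.75 = 0.2550
χ² = 0.1984 + 0.2550 = 0.4534 ≈ 0.453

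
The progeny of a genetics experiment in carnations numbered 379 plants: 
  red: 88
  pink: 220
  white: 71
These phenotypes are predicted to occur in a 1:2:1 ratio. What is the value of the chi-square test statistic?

Total ratio parts = 4. Expected numbers out of 379:
  red: 379 × 1/4 = 94.75
  pink: 379 × 2/4 = 189.5
  white: 379 × 1/4 = 94.75
χ² = Σ (O − E)² / E
  red: (88 − 94.75)² / 94.75 = 0.4809
  pink: (220 − 189.5)² / 189.5 = 4.9090
  white: (71 − 94.75)² / 94.75 = 5.9532
χ² = 0.4809 + 4.9090 + 5.9532 = 11.3431 ≈ 11.343

11.343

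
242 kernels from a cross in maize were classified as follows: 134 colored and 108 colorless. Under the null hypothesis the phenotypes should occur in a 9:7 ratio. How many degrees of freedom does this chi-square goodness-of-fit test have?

1

A goodness-of-fit test with 2 phenotype classes has df = 2 − 1 = 1.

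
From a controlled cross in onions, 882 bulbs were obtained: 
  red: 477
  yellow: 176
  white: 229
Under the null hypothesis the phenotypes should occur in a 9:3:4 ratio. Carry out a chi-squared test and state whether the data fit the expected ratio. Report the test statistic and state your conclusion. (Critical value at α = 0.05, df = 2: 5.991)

1.748; consistent

The 9:3:4 ratio has 16 parts, so with N = 882 the expected counts are:
  red: 882 × 9/16 = 496.125
  yellow: 882 × 3/16 = 165.375
  white: 882 × 4/16 = 220.5
χ² = Σ (O − E)² / E
  red: (477 − 496.125)² / 496.125 = 0.7372
  yellow: (176 − 165.375)² / 165.375 = 0.6826
  white: (229 − 220.5)² / 220.5 = 0.3277
χ² = 0.7372 + 0.6826 + 0.3277 = 1.7475 ≈ 1.748
Degrees of freedom = 3 − 1 = 2; critical value at α = 0.05 is 5.991.
Since 1.748 < 5.991, we fail to reject the null hypothesis — the data are consistent with the 9:3:4 ratio.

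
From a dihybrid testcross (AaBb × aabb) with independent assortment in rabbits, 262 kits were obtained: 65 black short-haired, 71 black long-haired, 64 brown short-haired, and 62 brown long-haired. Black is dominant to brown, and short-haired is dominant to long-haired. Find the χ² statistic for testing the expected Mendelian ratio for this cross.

0.687

A dihybrid testcross with independent assortment gives a 1:1:1:1 ratio.
Expected counts for N = 262 under a 1:1:1:1 ratio (total parts = 4):
  black short-haired: 262 × 1/4 = 65.5
  black long-haired: 262 × 1/4 = 65.5
  brown short-haired: 262 × 1/4 = 65.5
  brown long-haired: 262 × 1/4 = 65.5
χ² = Σ (O − E)² / E
  black short-haired: (65 − 65.5)² / 65.5 = 0.0038
  black long-haired: (71 − 65.5)² / 65.5 = 0.4618
  brown short-haired: (64 − 65.5)² / 65.5 = 0.0344
  brown long-haired: (62 − 65.5)² / 65.5 = 0.1870
χ² = 0.0038 + 0.4618 + 0.0344 + 0.1870 = 0.687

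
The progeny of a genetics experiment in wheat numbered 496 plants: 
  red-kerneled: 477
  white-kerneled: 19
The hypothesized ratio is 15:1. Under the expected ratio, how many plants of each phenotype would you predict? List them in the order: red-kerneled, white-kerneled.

Expected counts for N = 496 under a 15:1 ratio (total parts = 16):
  red-kerneled: 496 × 15/16 = 465
  white-kerneled: 496 × 1/16 = 31

465, 31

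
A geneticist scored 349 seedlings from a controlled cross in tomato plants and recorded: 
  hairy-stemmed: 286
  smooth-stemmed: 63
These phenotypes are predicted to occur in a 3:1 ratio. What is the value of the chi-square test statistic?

8.987

Total ratio parts = 4. Expected numbers out of 349:
  hairy-stemmed: 349 × 3/4 = 261.75
  smooth-stemmed: 349 × 1/4 = 87.25
χ² = Σ (O − E)² / E
  hairy-stemmed: (286 − 261.75)² / 261.75 = 2.2467
  smooth-stemmed: (63 − 87.25)² / 87.25 = 6.7400
χ² = 2.2467 + 6.7400 = 8.9867 ≈ 8.987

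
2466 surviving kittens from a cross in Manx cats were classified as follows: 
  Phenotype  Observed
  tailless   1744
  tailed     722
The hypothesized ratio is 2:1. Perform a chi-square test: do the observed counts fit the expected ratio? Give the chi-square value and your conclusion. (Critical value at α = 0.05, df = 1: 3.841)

18.248; not consistent

Total ratio parts = 3. Expected numbers out of 2466:
  tailless: 2466 × 2/3 = 1644
  tailed: 2466 × 1/3 = 822
χ² = Σ (O − E)² / E
  tailless: (1744 − 1644)² / 1644 = 6.0827
  tailed: (722 − 822)² / 822 = 12.1655
χ² = 6.0827 + 12.1655 = 18.2482 ≈ 18.248
Degrees of freedom = 2 − 1 = 1; critical value at α = 0.05 is 3.841.
Since 18.248 > 3.841, we reject the null hypothesis — the data do not fit the 2:1 ratio.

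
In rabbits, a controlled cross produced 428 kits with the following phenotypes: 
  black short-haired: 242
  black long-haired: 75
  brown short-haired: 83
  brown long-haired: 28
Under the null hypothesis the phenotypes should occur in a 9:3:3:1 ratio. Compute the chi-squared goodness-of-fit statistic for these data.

Expected counts for N = 428 under a 9:3:3:1 ratio (total parts = 16):
  black short-haired: 428 × 9/16 = 240.75
  black long-haired: 428 × 3/16 = 80.25
  brown short-haired: 428 × 3/16 = 80.25
  brown long-haired: 428 × 1/16 = 26.75
χ² = Σ (O − E)² / E
  black short-haired: (242 − 240.75)² / 240.75 = 0.0065
  black long-haired: (75 − 80.25)² / 80.25 = 0.3435
  brown short-haired: (83 − 80.25)² / 80.25 = 0.0942
  brown long-haired: (28 − 26.75)² / 26.75 = 0.0584
χ² = 0.0065 + 0.3435 + 0.0942 + 0.0584 = 0.5026 ≈ 0.503

0.503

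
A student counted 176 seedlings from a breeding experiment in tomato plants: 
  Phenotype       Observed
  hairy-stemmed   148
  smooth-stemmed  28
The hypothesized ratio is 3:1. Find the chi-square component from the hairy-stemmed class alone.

Under the 3:1 hypothesis (Σ ratio = 4, N = 176):
  hairy-stemmed: 176 × 3/4 = 132
  smooth-stemmed: 176 × 1/4 = 44
Contribution of hairy-stemmed: (148 − 132)² / 132 = 1.9394

1.939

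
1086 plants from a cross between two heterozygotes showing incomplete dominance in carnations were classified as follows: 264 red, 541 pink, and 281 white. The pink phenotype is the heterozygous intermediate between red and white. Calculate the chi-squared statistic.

With incomplete dominance, a heterozygote × heterozygote cross gives a 1:2:1 phenotypic ratio.
Under the 1:2:1 hypothesis (Σ ratio = 4, N = 1086):
  red: 1086 × 1/4 = 271.5
  pink: 1086 × 2/4 = 543
  white: 1086 × 1/4 = 271.5
χ² = Σ (O − E)² / E
  red: (264 − 271.5)² / 271.5 = 0.2072
  pink: (541 − 543)² / 543 = 0.0074
  white: (281 − 271.5)² / 271.5 = 0.3324
χ² = 0.2072 + 0.0074 + 0.3324 = 0.547

0.547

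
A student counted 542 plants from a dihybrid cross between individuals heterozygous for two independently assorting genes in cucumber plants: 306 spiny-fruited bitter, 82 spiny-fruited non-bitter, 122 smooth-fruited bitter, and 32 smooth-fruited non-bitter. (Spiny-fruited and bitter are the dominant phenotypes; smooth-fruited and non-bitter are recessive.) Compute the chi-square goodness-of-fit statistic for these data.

7.983

A dihybrid F₂ with independent assortment and complete dominance at both loci gives a 9:3:3:1 phenotypic ratio.
Under the 9:3:3:1 hypothesis (Σ ratio = 16, N = 542):
  spiny-fruited bitter: 542 × 9/16 = 304.875
  spiny-fruited non-bitter: 542 × 3/16 = 101.625
  smooth-fruited bitter: 542 × 3/16 = 101.625
  smooth-fruited non-bitter: 542 × 1/16 = 33.875
χ² = Σ (O − E)² / E
  spiny-fruited bitter: (306 − 304.875)² / 304.875 = 0.0042
  spiny-fruited non-bitter: (82 − 101.625)² / 101.625 = 3.7898
  smooth-fruited bitter: (122 − 101.625)² / 101.625 = 4.0850
  smooth-fruited non-bitter: (32 − 33.875)² / 33.875 = 0.1038
χ² = 0.0042 + 3.7898 + 4.0850 + 0.1038 = 7.9828 ≈ 7.983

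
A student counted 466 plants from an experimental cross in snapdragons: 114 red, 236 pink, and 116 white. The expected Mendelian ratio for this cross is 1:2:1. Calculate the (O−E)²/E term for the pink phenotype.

0.039

Total ratio parts = 4. Expected numbers out of 466:
  red: 466 × 1/4 = 116.5
  pink: 466 × 2/4 = 233
  white: 466 × 1/4 = 116.5
Contribution of pink: (236 − 233)² / 233 = 0.0386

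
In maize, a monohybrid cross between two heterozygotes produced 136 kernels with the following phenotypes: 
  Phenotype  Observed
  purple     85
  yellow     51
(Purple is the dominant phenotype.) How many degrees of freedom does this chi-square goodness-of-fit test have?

1

For a monohybrid cross between heterozygotes with complete dominance, the expected phenotypic ratio is 3:1.
A goodness-of-fit test with 2 phenotype classes has df = 2 − 1 = 1.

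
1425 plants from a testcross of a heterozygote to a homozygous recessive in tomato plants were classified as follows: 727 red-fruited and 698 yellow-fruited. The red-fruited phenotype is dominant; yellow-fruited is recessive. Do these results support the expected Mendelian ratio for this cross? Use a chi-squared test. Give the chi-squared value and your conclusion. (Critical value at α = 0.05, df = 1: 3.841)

A testcross of a heterozygote (Aa × aa) gives a 1:1 phenotypic ratio.
The 1:1 ratio has 2 parts, so with N = 1425 the expected counts are:
  red-fruited: 1425 × 1/2 = 712.5
  yellow-fruited: 1425 × 1/2 = 712.5
χ² = Σ (O − E)² / E
  red-fruited: (727 − 712.5)² / 712.5 = 0.2951
  yellow-fruited: (698 − 712.5)² / 712.5 = 0.2951
χ² = 0.2951 + 0.2951 = 0.5902 ≈ 0.590
Degrees of freedom = 2 − 1 = 1; critical value at α = 0.05 is 3.841.
Since 0.590 < 3.841, we fail to reject the null hypothesis — the data are consistent with the 1:1 ratio.

0.590; consistent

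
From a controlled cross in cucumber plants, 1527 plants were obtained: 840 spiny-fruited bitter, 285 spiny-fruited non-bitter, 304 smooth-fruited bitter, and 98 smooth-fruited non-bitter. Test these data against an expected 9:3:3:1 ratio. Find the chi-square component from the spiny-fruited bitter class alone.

Expected counts for N = 1527 under a 9:3:3:1 ratio (total parts = 16):
  spiny-fruited bitter: 1527 × 9/16 = 858.9375
  spiny-fruited non-bitter: 1527 × 3/16 = 286.3125
  smooth-fruited bitter: 1527 × 3/16 = 286.3125
  smooth-fruited non-bitter: 1527 × 1/16 = 95.4375
Contribution of spiny-fruited bitter: (840 − 858.9375)² / 858.9375 = 0.4175

0.418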